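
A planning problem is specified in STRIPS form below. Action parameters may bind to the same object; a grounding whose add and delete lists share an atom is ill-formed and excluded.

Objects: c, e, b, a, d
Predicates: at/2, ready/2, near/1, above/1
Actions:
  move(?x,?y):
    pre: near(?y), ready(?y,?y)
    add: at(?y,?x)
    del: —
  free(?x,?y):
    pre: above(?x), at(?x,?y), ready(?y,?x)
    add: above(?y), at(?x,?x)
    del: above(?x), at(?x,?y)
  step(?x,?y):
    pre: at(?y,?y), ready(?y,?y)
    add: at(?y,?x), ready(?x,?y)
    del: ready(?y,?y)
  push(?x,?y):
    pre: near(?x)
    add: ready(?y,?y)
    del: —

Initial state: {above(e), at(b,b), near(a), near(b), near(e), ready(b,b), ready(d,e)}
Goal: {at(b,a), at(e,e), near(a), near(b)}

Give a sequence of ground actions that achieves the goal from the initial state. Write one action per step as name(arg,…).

move(a,b); push(e,e); move(e,e)

1. move(a,b)  →  {above(e), at(b,a), at(b,b), near(a), near(b), near(e), ready(b,b), ready(d,e)}
2. push(e,e)  →  {above(e), at(b,a), at(b,b), near(a), near(b), near(e), ready(b,b), ready(d,e), ready(e,e)}
3. move(e,e)  →  {above(e), at(b,a), at(b,b), at(e,e), near(a), near(b), near(e), ready(b,b), ready(d,e), ready(e,e)}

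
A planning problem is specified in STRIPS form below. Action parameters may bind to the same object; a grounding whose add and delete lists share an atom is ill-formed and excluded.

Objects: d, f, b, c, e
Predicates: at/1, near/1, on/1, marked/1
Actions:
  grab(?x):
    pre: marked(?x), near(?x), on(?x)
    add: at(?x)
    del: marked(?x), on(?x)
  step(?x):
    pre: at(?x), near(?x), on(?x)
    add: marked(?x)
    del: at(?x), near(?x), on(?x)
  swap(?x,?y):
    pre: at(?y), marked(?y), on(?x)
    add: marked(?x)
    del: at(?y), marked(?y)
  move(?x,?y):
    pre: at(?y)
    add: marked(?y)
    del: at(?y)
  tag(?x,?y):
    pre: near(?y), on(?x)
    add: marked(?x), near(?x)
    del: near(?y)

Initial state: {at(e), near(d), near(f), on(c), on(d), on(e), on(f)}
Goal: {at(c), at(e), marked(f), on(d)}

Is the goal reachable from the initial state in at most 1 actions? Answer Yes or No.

No

1. tag(f,d)  →  {at(e), marked(f), near(f), on(c), on(d), on(e), on(f)}
2. tag(c,f)  →  {at(e), marked(c), marked(f), near(c), on(c), on(d), on(e), on(f)}
3. grab(c)  →  {at(c), at(e), marked(f), near(c), on(d), on(e), on(f)}
optimal plan length = 3; 3 > 1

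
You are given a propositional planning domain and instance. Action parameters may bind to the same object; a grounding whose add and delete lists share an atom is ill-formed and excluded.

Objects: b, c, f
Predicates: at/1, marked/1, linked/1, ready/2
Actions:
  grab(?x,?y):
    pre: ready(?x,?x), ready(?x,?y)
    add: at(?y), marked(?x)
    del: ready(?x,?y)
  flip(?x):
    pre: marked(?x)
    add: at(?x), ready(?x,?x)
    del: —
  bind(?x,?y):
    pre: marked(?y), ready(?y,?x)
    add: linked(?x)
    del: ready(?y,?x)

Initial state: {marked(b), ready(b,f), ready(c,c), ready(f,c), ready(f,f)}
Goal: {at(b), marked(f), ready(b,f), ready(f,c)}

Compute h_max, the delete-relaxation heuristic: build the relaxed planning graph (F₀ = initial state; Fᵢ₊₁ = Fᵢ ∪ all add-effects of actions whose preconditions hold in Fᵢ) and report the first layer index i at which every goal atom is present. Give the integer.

1

F0 = init (5 atoms)
F1 = F0 ∪ {at(b), at(c), at(f), linked(f), marked(c), marked(f), ready(b,b)}  (12 atoms)
goal ⊆ F1  ⇒  h_max = 1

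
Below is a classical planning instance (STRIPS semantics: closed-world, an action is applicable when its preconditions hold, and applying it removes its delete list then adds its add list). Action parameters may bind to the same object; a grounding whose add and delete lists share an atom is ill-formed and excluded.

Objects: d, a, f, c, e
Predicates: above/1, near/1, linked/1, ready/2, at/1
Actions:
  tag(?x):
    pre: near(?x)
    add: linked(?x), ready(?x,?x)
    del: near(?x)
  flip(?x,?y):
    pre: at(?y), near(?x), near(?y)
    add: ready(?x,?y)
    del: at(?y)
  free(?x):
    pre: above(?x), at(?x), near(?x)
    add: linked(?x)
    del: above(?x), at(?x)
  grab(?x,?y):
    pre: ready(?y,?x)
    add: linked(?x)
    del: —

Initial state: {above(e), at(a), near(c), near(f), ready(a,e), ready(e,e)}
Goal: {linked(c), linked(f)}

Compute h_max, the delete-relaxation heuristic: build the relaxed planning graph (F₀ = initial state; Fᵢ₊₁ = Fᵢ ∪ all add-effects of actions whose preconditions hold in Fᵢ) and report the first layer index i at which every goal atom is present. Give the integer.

1

F0 = init (6 atoms)
F1 = F0 ∪ {linked(c), linked(e), linked(f), ready(c,c), ready(f,f)}  (11 atoms)
goal ⊆ F1  ⇒  h_max = 1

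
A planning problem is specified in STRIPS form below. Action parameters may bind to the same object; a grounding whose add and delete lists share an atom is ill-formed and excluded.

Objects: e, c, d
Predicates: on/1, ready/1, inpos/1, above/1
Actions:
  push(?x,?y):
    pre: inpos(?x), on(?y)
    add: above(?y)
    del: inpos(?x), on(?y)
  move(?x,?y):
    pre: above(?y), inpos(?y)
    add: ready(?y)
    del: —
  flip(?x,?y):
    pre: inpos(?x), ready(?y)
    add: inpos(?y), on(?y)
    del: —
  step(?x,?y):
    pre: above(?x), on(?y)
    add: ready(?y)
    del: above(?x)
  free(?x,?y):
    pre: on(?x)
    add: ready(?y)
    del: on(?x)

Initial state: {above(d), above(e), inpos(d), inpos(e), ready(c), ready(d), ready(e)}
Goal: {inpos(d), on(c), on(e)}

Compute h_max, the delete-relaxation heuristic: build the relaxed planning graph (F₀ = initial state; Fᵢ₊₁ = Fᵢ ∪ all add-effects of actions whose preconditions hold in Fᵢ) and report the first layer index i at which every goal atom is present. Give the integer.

1

F0 = init (7 atoms)
F1 = F0 ∪ {inpos(c), on(c), on(d), on(e)}  (11 atoms)
goal ⊆ F1  ⇒  h_max = 1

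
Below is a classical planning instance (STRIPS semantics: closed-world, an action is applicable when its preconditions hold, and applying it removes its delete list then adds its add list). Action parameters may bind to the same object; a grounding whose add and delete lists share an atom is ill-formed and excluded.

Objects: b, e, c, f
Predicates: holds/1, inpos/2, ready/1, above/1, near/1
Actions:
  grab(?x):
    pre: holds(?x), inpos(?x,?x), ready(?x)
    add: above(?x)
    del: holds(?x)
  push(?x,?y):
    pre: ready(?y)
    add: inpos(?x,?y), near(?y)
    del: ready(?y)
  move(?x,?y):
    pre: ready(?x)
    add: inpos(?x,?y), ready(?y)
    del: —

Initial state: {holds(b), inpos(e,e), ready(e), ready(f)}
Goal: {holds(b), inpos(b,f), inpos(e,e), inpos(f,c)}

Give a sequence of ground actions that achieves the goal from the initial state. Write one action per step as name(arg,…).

move(f,c); push(b,f)

1. move(f,c)  →  {holds(b), inpos(e,e), inpos(f,c), ready(c), ready(e), ready(f)}
2. push(b,f)  →  {holds(b), inpos(b,f), inpos(e,e), inpos(f,c), near(f), ready(c), ready(e)}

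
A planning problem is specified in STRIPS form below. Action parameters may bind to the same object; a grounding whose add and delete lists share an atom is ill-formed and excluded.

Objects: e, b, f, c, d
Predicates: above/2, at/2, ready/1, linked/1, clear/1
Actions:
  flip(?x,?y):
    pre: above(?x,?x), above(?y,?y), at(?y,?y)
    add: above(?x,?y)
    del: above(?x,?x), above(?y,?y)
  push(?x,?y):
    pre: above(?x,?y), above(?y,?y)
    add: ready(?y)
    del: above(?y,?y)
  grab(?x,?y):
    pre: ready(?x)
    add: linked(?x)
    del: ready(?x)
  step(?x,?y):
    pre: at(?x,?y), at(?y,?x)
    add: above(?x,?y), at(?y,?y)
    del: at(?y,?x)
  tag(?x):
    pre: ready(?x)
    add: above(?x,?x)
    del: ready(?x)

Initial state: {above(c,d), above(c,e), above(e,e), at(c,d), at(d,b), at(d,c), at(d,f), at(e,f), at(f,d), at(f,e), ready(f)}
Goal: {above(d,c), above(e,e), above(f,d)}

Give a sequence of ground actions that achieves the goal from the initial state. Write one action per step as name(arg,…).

step(f,d); step(d,c)

1. step(f,d)  →  {above(c,d), above(c,e), above(e,e), above(f,d), at(c,d), at(d,b), at(d,c), at(d,d), at(e,f), at(f,d), at(f,e), ready(f)}
2. step(d,c)  →  {above(c,d), above(c,e), above(d,c), above(e,e), above(f,d), at(c,c), at(d,b), at(d,c), at(d,d), at(e,f), at(f,d), at(f,e), ready(f)}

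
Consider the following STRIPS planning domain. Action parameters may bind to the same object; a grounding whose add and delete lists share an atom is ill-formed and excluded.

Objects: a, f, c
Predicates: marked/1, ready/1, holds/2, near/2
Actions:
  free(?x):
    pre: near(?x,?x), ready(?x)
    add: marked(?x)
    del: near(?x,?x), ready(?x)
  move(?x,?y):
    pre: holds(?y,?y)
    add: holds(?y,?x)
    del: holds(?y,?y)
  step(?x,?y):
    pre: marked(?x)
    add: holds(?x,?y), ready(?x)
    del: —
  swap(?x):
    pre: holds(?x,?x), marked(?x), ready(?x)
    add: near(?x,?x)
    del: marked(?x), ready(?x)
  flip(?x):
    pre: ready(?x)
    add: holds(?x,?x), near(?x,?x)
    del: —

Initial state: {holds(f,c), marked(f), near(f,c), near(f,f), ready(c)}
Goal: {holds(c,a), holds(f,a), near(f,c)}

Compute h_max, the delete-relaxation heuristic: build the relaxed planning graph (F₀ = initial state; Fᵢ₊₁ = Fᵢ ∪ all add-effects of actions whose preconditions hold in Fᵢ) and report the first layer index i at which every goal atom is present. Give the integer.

F0 = init (5 atoms)
F1 = F0 ∪ {holds(c,c), holds(f,a), holds(f,f), near(c,c), ready(f)}  (10 atoms)
F2 = F1 ∪ {holds(c,a), holds(c,f), marked(c)}  (13 atoms)
goal ⊆ F2  ⇒  h_max = 2

2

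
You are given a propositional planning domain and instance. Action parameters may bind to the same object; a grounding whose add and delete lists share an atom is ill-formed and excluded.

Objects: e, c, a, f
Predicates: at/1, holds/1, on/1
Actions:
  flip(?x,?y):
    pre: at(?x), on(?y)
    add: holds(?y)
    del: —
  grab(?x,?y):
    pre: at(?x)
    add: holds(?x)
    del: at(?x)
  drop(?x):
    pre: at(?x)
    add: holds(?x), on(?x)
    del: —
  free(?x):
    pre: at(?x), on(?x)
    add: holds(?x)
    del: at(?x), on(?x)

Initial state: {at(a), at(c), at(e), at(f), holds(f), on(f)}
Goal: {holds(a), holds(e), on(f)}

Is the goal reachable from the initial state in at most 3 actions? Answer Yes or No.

1. grab(e,e)  →  {at(a), at(c), at(f), holds(e), holds(f), on(f)}
2. grab(a,e)  →  {at(c), at(f), holds(a), holds(e), holds(f), on(f)}
optimal plan length = 2; 2 ≤ 3

Yes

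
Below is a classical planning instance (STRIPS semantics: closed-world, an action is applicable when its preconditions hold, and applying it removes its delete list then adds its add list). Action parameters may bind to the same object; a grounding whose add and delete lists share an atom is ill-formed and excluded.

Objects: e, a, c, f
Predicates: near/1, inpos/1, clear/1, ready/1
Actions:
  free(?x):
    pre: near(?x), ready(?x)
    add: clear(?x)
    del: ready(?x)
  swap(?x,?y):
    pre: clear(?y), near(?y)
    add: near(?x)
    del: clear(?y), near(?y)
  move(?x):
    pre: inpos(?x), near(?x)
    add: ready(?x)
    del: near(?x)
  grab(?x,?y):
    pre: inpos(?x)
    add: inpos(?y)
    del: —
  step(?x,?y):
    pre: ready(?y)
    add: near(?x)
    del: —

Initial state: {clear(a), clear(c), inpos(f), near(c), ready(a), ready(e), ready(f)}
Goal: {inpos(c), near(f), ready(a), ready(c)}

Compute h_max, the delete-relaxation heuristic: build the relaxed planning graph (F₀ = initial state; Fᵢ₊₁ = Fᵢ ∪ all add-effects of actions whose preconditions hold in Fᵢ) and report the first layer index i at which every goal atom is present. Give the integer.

F0 = init (7 atoms)
F1 = F0 ∪ {inpos(a), inpos(c), inpos(e), near(a), near(e), near(f)}  (13 atoms)
F2 = F1 ∪ {clear(e), clear(f), ready(c)}  (16 atoms)
goal ⊆ F2  ⇒  h_max = 2

2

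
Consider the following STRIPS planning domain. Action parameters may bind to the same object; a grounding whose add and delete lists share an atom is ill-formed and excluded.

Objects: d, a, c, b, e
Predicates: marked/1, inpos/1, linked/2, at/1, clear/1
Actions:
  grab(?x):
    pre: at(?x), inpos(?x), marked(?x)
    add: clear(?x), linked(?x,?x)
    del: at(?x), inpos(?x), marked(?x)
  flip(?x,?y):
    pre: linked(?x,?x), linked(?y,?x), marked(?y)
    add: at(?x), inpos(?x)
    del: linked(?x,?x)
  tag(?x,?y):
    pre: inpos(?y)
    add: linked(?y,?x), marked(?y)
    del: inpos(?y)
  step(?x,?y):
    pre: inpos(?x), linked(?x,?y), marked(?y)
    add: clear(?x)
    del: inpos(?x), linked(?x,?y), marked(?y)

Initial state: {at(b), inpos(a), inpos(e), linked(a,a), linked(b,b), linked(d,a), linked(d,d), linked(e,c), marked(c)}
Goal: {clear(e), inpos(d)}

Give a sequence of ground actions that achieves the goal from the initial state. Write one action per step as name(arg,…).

1. tag(d,a)  →  {at(b), inpos(e), linked(a,a), linked(a,d), linked(b,b), linked(d,a), linked(d,d), linked(e,c), marked(a), marked(c)}
2. flip(d,a)  →  {at(b), at(d), inpos(d), inpos(e), linked(a,a), linked(a,d), linked(b,b), linked(d,a), linked(e,c), marked(a), marked(c)}
3. step(e,c)  →  {at(b), at(d), clear(e), inpos(d), linked(a,a), linked(a,d), linked(b,b), linked(d,a), marked(a)}

tag(d,a); flip(d,a); step(e,c)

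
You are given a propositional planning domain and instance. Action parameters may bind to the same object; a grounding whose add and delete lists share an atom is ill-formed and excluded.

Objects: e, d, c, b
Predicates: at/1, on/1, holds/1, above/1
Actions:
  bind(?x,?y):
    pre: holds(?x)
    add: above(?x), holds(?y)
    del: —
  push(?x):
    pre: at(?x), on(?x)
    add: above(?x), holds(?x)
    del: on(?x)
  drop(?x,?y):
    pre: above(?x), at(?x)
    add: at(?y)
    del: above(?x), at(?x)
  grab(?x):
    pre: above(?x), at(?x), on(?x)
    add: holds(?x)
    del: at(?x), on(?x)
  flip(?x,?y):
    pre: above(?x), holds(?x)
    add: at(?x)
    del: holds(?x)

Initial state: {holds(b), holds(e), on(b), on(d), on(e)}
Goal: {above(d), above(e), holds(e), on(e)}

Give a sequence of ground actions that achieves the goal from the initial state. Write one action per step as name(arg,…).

1. bind(e,d)  →  {above(e), holds(b), holds(d), holds(e), on(b), on(d), on(e)}
2. bind(d,e)  →  {above(d), above(e), holds(b), holds(d), holds(e), on(b), on(d), on(e)}

bind(e,d); bind(d,e)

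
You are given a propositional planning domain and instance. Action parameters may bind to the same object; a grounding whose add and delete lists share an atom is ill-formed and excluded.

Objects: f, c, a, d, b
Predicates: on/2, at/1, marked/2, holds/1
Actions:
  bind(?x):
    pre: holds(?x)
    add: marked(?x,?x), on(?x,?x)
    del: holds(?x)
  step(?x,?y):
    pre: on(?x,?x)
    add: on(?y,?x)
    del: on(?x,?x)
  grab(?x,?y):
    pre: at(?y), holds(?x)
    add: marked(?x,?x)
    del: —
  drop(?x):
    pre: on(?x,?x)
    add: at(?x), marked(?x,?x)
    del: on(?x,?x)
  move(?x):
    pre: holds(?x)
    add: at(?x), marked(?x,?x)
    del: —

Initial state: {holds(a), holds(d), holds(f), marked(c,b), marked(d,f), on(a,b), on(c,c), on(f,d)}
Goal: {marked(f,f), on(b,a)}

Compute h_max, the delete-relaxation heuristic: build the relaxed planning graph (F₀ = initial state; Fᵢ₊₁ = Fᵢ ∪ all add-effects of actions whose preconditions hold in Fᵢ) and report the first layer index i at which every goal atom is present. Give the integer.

F0 = init (8 atoms)
F1 = F0 ∪ {at(a), at(c), at(d), at(f), marked(a,a), marked(c,c), marked(d,d), marked(f,f), on(a,a), on(a,c), on(b,c), on(d,c), on(d,d), on(f,c), on(f,f)}  (23 atoms)
F2 = F1 ∪ {on(a,d), on(a,f), on(b,a), on(b,d), on(b,f), on(c,a), on(c,d), on(c,f), on(d,a), on(d,f), on(f,a)}  (34 atoms)
goal ⊆ F2  ⇒  h_max = 2

2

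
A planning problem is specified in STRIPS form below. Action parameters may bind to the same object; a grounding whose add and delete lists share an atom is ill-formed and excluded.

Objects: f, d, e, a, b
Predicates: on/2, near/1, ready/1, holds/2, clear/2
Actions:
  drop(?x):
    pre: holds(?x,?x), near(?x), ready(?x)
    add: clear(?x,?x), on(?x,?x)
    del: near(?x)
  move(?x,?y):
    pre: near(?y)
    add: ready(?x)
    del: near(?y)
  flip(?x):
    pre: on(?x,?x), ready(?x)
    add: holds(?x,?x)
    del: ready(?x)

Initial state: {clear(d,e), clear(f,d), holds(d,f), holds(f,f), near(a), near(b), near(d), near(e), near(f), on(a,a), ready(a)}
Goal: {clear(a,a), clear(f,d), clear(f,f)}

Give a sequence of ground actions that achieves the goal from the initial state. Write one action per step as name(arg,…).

move(f,d); drop(f); flip(a); move(a,e); drop(a)

1. move(f,d)  →  {clear(d,e), clear(f,d), holds(d,f), holds(f,f), near(a), near(b), near(e), near(f), on(a,a), ready(a), ready(f)}
2. drop(f)  →  {clear(d,e), clear(f,d), clear(f,f), holds(d,f), holds(f,f), near(a), near(b), near(e), on(a,a), on(f,f), ready(a), ready(f)}
3. flip(a)  →  {clear(d,e), clear(f,d), clear(f,f), holds(a,a), holds(d,f), holds(f,f), near(a), near(b), near(e), on(a,a), on(f,f), ready(f)}
4. move(a,e)  →  {clear(d,e), clear(f,d), clear(f,f), holds(a,a), holds(d,f), holds(f,f), near(a), near(b), on(a,a), on(f,f), ready(a), ready(f)}
5. drop(a)  →  {clear(a,a), clear(d,e), clear(f,d), clear(f,f), holds(a,a), holds(d,f), holds(f,f), near(b), on(a,a), on(f,f), ready(a), ready(f)}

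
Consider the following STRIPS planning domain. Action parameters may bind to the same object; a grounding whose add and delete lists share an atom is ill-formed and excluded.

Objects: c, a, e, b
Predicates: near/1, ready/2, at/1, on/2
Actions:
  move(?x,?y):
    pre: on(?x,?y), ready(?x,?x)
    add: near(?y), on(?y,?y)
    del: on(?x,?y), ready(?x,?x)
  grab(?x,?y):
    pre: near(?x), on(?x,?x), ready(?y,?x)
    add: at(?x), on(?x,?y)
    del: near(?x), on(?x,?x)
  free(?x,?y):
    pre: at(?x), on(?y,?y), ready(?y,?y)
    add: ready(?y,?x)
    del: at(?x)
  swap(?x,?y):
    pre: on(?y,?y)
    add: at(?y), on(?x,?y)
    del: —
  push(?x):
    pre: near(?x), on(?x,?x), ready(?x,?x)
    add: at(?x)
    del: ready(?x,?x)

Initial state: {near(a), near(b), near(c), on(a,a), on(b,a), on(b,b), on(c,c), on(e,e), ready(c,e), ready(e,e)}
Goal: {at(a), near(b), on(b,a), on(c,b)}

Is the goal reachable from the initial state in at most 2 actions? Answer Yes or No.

1. swap(c,a)  →  {at(a), near(a), near(b), near(c), on(a,a), on(b,a), on(b,b), on(c,a), on(c,c), on(e,e), ready(c,e), ready(e,e)}
2. swap(c,b)  →  {at(a), at(b), near(a), near(b), near(c), on(a,a), on(b,a), on(b,b), on(c,a), on(c,b), on(c,c), on(e,e), ready(c,e), ready(e,e)}
optimal plan length = 2; 2 ≤ 2

Yes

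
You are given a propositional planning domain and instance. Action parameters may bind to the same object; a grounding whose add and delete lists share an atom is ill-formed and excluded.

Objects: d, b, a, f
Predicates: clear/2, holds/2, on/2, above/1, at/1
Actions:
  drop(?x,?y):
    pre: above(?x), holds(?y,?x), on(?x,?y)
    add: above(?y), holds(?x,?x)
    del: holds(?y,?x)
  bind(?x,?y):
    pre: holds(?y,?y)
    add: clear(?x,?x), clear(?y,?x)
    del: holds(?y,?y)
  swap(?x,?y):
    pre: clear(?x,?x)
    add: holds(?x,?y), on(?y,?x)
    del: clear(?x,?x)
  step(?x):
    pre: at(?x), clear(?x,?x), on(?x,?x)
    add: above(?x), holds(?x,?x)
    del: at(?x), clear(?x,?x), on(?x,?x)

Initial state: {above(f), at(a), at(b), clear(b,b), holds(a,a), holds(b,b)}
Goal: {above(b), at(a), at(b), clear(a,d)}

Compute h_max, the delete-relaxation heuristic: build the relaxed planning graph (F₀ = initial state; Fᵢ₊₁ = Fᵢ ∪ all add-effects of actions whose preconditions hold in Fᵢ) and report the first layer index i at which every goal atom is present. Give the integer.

F0 = init (6 atoms)
F1 = F0 ∪ {clear(a,a), clear(a,b), clear(a,d), clear(a,f), clear(b,a), clear(b,d), clear(b,f), clear(d,d), clear(f,f), holds(b,a), holds(b,d), holds(b,f), on(a,b), on(b,b), on(d,b), on(f,b)}  (22 atoms)
F2 = F1 ∪ {above(b), holds(a,b), holds(a,d), holds(a,f), holds(d,a), holds(d,b), holds(d,d), holds(d,f), holds(f,a), holds(f,b), holds(f,d), holds(f,f), on(a,a), on(a,d), on(a,f), on(b,a), on(b,d), on(b,f), on(d,a), on(d,d), on(d,f), on(f,a), on(f,d), on(f,f)}  (46 atoms)
goal ⊆ F2  ⇒  h_max = 2

2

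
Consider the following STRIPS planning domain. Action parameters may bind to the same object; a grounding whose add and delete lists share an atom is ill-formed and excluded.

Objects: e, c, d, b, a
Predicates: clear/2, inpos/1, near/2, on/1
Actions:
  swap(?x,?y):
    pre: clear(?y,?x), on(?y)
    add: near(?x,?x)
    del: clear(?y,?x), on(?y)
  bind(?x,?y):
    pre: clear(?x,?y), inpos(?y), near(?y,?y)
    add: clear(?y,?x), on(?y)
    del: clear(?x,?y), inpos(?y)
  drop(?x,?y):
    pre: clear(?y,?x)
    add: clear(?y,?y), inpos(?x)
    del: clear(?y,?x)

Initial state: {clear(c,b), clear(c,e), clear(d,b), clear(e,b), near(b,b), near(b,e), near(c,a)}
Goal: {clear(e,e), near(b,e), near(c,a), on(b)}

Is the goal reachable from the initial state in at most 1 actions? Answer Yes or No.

No

1. drop(b,e)  →  {clear(c,b), clear(c,e), clear(d,b), clear(e,e), inpos(b), near(b,b), near(b,e), near(c,a)}
2. bind(c,b)  →  {clear(b,c), clear(c,e), clear(d,b), clear(e,e), near(b,b), near(b,e), near(c,a), on(b)}
optimal plan length = 2; 2 > 1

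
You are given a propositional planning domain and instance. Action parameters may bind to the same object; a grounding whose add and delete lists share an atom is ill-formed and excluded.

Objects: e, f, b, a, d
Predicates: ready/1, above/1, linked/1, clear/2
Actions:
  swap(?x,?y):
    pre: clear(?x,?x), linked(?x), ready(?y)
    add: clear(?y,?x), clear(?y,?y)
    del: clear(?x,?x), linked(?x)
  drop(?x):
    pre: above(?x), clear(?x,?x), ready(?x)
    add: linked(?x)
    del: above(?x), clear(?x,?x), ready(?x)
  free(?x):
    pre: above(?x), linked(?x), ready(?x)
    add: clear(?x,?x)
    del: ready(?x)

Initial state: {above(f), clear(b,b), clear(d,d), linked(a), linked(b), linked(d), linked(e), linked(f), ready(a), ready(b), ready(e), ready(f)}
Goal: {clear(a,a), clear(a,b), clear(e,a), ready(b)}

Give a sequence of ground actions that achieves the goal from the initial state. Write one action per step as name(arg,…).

swap(b,a); swap(a,e); swap(e,a)

1. swap(b,a)  →  {above(f), clear(a,a), clear(a,b), clear(d,d), linked(a), linked(d), linked(e), linked(f), ready(a), ready(b), ready(e), ready(f)}
2. swap(a,e)  →  {above(f), clear(a,b), clear(d,d), clear(e,a), clear(e,e), linked(d), linked(e), linked(f), ready(a), ready(b), ready(e), ready(f)}
3. swap(e,a)  →  {above(f), clear(a,a), clear(a,b), clear(a,e), clear(d,d), clear(e,a), linked(d), linked(f), ready(a), ready(b), ready(e), ready(f)}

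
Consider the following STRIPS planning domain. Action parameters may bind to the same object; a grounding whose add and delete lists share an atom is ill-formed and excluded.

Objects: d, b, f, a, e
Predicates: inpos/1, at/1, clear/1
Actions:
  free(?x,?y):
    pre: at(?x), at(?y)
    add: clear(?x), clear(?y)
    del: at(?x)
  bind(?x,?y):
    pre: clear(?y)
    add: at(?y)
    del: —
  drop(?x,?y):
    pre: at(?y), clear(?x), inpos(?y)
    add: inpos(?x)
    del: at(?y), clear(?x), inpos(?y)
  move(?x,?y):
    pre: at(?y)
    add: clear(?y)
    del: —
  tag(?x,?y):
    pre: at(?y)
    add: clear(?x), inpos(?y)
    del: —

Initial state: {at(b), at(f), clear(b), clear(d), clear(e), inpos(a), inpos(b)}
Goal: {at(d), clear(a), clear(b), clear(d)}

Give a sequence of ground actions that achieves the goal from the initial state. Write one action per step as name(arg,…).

1. bind(d,d)  →  {at(b), at(d), at(f), clear(b), clear(d), clear(e), inpos(a), inpos(b)}
2. tag(a,d)  →  {at(b), at(d), at(f), clear(a), clear(b), clear(d), clear(e), inpos(a), inpos(b), inpos(d)}

bind(d,d); tag(a,d)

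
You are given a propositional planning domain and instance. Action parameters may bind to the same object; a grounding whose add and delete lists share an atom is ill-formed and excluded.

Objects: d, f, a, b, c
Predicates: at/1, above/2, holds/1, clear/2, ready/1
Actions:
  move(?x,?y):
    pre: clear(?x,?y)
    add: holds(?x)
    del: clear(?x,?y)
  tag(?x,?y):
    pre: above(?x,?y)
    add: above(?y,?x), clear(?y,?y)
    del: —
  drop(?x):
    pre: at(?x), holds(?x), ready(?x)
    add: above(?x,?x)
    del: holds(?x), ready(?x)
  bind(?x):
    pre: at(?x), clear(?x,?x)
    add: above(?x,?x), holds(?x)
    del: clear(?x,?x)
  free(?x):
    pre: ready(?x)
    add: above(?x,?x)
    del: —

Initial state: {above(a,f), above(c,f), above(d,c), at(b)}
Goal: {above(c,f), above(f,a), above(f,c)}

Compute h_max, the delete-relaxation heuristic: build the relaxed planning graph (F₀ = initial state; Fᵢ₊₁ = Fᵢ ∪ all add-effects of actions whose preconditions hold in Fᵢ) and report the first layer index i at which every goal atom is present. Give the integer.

F0 = init (4 atoms)
F1 = F0 ∪ {above(c,d), above(f,a), above(f,c), clear(c,c), clear(f,f)}  (9 atoms)
goal ⊆ F1  ⇒  h_max = 1

1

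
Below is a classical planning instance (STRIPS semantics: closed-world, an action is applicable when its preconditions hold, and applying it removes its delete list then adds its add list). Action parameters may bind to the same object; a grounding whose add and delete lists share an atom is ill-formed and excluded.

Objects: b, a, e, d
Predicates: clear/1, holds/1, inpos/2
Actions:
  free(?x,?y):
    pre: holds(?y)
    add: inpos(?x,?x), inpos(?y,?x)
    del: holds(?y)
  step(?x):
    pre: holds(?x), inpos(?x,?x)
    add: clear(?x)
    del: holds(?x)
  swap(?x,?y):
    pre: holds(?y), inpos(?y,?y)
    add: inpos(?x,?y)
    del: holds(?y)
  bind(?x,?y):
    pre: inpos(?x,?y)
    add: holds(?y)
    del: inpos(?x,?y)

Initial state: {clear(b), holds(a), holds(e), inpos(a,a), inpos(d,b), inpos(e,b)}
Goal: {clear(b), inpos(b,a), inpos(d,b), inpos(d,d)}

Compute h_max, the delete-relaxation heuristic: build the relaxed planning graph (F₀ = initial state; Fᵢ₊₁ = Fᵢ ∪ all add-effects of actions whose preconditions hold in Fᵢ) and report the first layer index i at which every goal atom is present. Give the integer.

F0 = init (6 atoms)
F1 = F0 ∪ {clear(a), holds(b), inpos(a,b), inpos(a,d), inpos(a,e), inpos(b,a), inpos(b,b), inpos(d,a), inpos(d,d), inpos(e,a), inpos(e,d), inpos(e,e)}  (18 atoms)
goal ⊆ F1  ⇒  h_max = 1

1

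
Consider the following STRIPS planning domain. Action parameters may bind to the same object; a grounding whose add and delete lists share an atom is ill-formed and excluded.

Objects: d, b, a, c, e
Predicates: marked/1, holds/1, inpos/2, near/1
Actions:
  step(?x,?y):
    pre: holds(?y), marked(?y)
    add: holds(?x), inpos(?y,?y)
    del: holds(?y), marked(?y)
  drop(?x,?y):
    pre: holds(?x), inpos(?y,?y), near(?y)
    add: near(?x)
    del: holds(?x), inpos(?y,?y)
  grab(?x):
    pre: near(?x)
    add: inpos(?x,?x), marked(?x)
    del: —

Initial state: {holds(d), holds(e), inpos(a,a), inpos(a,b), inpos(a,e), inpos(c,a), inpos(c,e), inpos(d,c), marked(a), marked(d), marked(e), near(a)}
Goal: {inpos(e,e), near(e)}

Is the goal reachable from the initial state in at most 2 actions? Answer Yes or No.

1. drop(e,a)  →  {holds(d), inpos(a,b), inpos(a,e), inpos(c,a), inpos(c,e), inpos(d,c), marked(a), marked(d), marked(e), near(a), near(e)}
2. grab(e)  →  {holds(d), inpos(a,b), inpos(a,e), inpos(c,a), inpos(c,e), inpos(d,c), inpos(e,e), marked(a), marked(d), marked(e), near(a), near(e)}
optimal plan length = 2; 2 ≤ 2

Yes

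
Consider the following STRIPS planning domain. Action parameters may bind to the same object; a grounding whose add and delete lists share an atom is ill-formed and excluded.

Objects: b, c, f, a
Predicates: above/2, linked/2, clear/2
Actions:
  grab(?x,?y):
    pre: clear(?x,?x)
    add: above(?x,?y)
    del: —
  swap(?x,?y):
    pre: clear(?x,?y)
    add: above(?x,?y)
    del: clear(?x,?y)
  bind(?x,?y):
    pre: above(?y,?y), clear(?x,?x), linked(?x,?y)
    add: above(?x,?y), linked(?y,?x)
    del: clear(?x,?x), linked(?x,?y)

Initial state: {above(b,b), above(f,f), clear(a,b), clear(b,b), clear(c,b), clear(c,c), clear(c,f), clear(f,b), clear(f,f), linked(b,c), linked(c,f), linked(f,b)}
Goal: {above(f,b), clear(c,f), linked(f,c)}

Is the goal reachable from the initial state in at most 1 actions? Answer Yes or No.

No

1. grab(f,b)  →  {above(b,b), above(f,b), above(f,f), clear(a,b), clear(b,b), clear(c,b), clear(c,c), clear(c,f), clear(f,b), clear(f,f), linked(b,c), linked(c,f), linked(f,b)}
2. bind(c,f)  →  {above(b,b), above(c,f), above(f,b), above(f,f), clear(a,b), clear(b,b), clear(c,b), clear(c,f), clear(f,b), clear(f,f), linked(b,c), linked(f,b), linked(f,c)}
optimal plan length = 2; 2 > 1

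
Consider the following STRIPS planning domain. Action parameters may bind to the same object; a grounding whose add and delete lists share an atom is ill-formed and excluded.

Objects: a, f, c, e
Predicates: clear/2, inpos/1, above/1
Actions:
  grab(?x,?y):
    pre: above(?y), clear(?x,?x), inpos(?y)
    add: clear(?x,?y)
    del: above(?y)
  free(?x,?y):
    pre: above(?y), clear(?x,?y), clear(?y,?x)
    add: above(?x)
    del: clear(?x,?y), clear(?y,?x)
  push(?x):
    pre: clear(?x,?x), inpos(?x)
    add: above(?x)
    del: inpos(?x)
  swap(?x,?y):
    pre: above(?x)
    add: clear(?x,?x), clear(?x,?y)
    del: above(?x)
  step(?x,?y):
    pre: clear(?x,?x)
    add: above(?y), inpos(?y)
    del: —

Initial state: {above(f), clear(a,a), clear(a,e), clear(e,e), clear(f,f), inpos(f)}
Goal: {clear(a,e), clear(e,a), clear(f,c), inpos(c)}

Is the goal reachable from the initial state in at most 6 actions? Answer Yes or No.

Yes

1. swap(f,c)  →  {clear(a,a), clear(a,e), clear(e,e), clear(f,c), clear(f,f), inpos(f)}
2. step(a,a)  →  {above(a), clear(a,a), clear(a,e), clear(e,e), clear(f,c), clear(f,f), inpos(a), inpos(f)}
3. grab(e,a)  →  {clear(a,a), clear(a,e), clear(e,a), clear(e,e), clear(f,c), clear(f,f), inpos(a), inpos(f)}
4. step(a,c)  →  {above(c), clear(a,a), clear(a,e), clear(e,a), clear(e,e), clear(f,c), clear(f,f), inpos(a), inpos(c), inpos(f)}
optimal plan length = 4; 4 ≤ 6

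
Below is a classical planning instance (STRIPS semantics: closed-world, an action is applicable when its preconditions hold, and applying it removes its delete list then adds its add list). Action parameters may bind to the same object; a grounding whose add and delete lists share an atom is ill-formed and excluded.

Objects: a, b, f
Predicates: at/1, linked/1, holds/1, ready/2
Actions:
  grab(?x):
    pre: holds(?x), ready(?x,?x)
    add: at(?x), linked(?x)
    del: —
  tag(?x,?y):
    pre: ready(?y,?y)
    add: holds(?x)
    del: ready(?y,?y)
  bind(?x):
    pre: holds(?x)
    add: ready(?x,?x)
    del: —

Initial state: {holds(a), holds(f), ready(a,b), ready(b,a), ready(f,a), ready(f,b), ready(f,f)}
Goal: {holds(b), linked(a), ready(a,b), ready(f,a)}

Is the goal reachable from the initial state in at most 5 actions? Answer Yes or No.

Yes

1. tag(b,f)  →  {holds(a), holds(b), holds(f), ready(a,b), ready(b,a), ready(f,a), ready(f,b)}
2. bind(a)  →  {holds(a), holds(b), holds(f), ready(a,a), ready(a,b), ready(b,a), ready(f,a), ready(f,b)}
3. grab(a)  →  {at(a), holds(a), holds(b), holds(f), linked(a), ready(a,a), ready(a,b), ready(b,a), ready(f,a), ready(f,b)}
optimal plan length = 3; 3 ≤ 5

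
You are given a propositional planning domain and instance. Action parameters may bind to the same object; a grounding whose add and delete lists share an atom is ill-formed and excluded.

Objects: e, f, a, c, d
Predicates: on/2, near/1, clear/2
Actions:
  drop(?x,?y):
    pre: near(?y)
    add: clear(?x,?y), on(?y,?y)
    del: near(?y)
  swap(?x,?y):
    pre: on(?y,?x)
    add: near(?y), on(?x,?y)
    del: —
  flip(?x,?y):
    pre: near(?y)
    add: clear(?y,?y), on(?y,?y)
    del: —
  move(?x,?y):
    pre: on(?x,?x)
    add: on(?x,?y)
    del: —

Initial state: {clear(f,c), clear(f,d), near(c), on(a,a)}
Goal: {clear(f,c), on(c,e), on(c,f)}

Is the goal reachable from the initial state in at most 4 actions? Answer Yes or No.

1. drop(e,c)  →  {clear(e,c), clear(f,c), clear(f,d), on(a,a), on(c,c)}
2. move(c,e)  →  {clear(e,c), clear(f,c), clear(f,d), on(a,a), on(c,c), on(c,e)}
3. move(c,f)  →  {clear(e,c), clear(f,c), clear(f,d), on(a,a), on(c,c), on(c,e), on(c,f)}
optimal plan length = 3; 3 ≤ 4

Yes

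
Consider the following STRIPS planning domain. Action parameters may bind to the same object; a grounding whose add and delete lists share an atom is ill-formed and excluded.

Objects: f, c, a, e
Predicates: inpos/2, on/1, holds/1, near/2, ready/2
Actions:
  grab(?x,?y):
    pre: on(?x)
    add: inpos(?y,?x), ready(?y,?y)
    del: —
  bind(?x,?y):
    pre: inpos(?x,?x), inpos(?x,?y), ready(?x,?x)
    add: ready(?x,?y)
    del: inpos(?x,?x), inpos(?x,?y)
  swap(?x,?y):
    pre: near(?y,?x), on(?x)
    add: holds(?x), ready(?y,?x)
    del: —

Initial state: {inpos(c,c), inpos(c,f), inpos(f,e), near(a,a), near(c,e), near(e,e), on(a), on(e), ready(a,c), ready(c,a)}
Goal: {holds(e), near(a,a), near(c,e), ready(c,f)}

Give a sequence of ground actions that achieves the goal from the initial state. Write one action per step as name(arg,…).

1. grab(a,c)  →  {inpos(c,a), inpos(c,c), inpos(c,f), inpos(f,e), near(a,a), near(c,e), near(e,e), on(a), on(e), ready(a,c), ready(c,a), ready(c,c)}
2. bind(c,f)  →  {inpos(c,a), inpos(f,e), near(a,a), near(c,e), near(e,e), on(a), on(e), ready(a,c), ready(c,a), ready(c,c), ready(c,f)}
3. swap(e,c)  →  {holds(e), inpos(c,a), inpos(f,e), near(a,a), near(c,e), near(e,e), on(a), on(e), ready(a,c), ready(c,a), ready(c,c), ready(c,e), ready(c,f)}

grab(a,c); bind(c,f); swap(e,c)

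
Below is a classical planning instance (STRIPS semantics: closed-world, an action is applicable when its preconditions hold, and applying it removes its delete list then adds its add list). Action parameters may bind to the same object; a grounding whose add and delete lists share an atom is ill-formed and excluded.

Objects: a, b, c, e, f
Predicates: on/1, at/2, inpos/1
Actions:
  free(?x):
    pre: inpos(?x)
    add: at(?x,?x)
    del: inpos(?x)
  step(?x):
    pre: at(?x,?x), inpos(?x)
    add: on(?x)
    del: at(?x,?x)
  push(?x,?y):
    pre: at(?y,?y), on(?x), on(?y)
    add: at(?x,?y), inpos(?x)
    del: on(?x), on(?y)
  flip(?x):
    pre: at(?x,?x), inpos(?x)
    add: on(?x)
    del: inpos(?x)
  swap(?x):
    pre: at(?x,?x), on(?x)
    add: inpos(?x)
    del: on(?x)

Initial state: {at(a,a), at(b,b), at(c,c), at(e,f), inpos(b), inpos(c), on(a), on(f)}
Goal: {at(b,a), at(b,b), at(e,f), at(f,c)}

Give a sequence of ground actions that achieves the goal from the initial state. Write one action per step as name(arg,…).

1. flip(b)  →  {at(a,a), at(b,b), at(c,c), at(e,f), inpos(c), on(a), on(b), on(f)}
2. push(b,a)  →  {at(a,a), at(b,a), at(b,b), at(c,c), at(e,f), inpos(b), inpos(c), on(f)}
3. flip(c)  →  {at(a,a), at(b,a), at(b,b), at(c,c), at(e,f), inpos(b), on(c), on(f)}
4. push(f,c)  →  {at(a,a), at(b,a), at(b,b), at(c,c), at(e,f), at(f,c), inpos(b), inpos(f)}

flip(b); push(b,a); flip(c); push(f,c)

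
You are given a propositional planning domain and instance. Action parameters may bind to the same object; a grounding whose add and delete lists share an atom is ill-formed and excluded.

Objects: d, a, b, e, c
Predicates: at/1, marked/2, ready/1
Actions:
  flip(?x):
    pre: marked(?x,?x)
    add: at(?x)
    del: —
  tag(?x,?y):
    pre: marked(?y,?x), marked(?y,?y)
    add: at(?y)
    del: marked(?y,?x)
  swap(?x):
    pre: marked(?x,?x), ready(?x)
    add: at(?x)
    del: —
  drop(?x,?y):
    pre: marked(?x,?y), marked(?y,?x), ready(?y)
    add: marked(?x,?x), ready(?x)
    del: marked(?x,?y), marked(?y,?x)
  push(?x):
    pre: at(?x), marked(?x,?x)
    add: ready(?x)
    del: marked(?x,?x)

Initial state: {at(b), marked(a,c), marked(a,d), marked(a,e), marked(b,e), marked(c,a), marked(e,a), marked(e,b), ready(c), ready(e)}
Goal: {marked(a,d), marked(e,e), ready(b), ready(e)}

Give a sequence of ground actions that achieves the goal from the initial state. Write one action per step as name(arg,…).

drop(a,c); drop(b,e); drop(e,a)

1. drop(a,c)  →  {at(b), marked(a,a), marked(a,d), marked(a,e), marked(b,e), marked(e,a), marked(e,b), ready(a), ready(c), ready(e)}
2. drop(b,e)  →  {at(b), marked(a,a), marked(a,d), marked(a,e), marked(b,b), marked(e,a), ready(a), ready(b), ready(c), ready(e)}
3. drop(e,a)  →  {at(b), marked(a,a), marked(a,d), marked(b,b), marked(e,e), ready(a), ready(b), ready(c), ready(e)}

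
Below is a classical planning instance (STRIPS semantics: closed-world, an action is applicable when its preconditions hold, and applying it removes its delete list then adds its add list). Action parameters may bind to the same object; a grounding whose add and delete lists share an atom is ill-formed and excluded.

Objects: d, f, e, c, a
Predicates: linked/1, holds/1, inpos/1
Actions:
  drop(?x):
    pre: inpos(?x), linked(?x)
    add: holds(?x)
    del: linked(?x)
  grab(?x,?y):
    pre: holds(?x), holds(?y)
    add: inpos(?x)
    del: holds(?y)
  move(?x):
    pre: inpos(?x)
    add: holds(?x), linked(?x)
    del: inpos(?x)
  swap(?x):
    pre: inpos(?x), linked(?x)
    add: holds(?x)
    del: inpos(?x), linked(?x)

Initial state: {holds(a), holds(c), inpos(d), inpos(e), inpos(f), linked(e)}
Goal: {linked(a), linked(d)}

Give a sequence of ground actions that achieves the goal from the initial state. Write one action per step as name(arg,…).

1. grab(a,c)  →  {holds(a), inpos(a), inpos(d), inpos(e), inpos(f), linked(e)}
2. move(d)  →  {holds(a), holds(d), inpos(a), inpos(e), inpos(f), linked(d), linked(e)}
3. move(a)  →  {holds(a), holds(d), inpos(e), inpos(f), linked(a), linked(d), linked(e)}

grab(a,c); move(d); move(a)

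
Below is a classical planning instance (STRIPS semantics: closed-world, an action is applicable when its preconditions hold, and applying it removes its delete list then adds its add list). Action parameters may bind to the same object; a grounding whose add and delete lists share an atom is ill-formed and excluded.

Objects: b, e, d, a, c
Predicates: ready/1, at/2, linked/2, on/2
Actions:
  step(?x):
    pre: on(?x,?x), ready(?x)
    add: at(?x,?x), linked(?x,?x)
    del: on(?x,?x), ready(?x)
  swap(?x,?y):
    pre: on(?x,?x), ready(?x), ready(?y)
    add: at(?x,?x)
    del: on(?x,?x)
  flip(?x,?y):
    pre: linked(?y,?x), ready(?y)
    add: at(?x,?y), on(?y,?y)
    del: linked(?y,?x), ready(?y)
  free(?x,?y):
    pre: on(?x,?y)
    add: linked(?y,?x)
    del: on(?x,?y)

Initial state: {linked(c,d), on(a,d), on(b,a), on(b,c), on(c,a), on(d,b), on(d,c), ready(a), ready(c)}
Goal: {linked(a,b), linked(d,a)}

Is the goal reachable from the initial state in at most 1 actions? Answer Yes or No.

No

1. free(b,a)  →  {linked(a,b), linked(c,d), on(a,d), on(b,c), on(c,a), on(d,b), on(d,c), ready(a), ready(c)}
2. free(a,d)  →  {linked(a,b), linked(c,d), linked(d,a), on(b,c), on(c,a), on(d,b), on(d,c), ready(a), ready(c)}
optimal plan length = 2; 2 > 1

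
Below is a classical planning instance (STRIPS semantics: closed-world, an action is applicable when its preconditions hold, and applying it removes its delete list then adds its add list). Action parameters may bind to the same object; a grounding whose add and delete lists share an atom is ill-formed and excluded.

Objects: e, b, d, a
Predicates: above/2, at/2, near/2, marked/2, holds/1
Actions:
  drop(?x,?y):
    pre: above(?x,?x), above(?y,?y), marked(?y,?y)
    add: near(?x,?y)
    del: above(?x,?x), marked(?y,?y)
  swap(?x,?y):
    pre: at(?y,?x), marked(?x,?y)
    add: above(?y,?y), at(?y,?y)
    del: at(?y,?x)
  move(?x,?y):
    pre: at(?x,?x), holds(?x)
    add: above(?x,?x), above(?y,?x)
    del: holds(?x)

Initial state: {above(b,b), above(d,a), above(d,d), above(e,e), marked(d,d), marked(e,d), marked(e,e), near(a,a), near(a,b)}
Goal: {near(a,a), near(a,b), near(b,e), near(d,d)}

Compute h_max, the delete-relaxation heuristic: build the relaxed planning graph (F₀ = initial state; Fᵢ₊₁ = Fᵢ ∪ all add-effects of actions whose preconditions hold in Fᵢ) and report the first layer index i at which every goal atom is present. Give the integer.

F0 = init (9 atoms)
F1 = F0 ∪ {near(b,d), near(b,e), near(d,d), near(d,e), near(e,d), near(e,e)}  (15 atoms)
goal ⊆ F1  ⇒  h_max = 1

1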